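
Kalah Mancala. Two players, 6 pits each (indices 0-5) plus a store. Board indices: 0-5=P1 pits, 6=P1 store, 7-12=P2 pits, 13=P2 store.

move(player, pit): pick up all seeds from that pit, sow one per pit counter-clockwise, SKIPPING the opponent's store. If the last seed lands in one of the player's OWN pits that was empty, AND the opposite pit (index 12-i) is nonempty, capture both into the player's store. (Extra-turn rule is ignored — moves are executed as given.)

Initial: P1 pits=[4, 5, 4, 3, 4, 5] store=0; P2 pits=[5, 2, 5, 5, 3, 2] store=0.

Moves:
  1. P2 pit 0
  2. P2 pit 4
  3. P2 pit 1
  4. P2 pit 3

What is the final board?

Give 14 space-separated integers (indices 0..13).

Move 1: P2 pit0 -> P1=[4,5,4,3,4,5](0) P2=[0,3,6,6,4,3](0)
Move 2: P2 pit4 -> P1=[5,6,4,3,4,5](0) P2=[0,3,6,6,0,4](1)
Move 3: P2 pit1 -> P1=[5,0,4,3,4,5](0) P2=[0,0,7,7,0,4](8)
Move 4: P2 pit3 -> P1=[6,1,5,4,4,5](0) P2=[0,0,7,0,1,5](9)

Answer: 6 1 5 4 4 5 0 0 0 7 0 1 5 9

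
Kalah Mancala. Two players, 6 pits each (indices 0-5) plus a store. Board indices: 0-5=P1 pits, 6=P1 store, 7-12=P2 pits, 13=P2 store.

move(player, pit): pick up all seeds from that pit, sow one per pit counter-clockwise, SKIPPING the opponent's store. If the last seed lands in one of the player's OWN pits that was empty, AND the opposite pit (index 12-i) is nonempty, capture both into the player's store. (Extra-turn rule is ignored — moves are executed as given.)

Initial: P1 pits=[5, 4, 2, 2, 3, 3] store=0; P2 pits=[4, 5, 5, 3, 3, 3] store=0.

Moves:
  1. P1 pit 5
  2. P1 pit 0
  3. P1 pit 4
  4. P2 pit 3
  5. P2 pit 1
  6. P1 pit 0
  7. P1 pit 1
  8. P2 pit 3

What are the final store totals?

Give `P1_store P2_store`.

Move 1: P1 pit5 -> P1=[5,4,2,2,3,0](1) P2=[5,6,5,3,3,3](0)
Move 2: P1 pit0 -> P1=[0,5,3,3,4,0](7) P2=[0,6,5,3,3,3](0)
Move 3: P1 pit4 -> P1=[0,5,3,3,0,1](8) P2=[1,7,5,3,3,3](0)
Move 4: P2 pit3 -> P1=[0,5,3,3,0,1](8) P2=[1,7,5,0,4,4](1)
Move 5: P2 pit1 -> P1=[1,6,3,3,0,1](8) P2=[1,0,6,1,5,5](2)
Move 6: P1 pit0 -> P1=[0,7,3,3,0,1](8) P2=[1,0,6,1,5,5](2)
Move 7: P1 pit1 -> P1=[0,0,4,4,1,2](9) P2=[2,1,6,1,5,5](2)
Move 8: P2 pit3 -> P1=[0,0,4,4,1,2](9) P2=[2,1,6,0,6,5](2)

Answer: 9 2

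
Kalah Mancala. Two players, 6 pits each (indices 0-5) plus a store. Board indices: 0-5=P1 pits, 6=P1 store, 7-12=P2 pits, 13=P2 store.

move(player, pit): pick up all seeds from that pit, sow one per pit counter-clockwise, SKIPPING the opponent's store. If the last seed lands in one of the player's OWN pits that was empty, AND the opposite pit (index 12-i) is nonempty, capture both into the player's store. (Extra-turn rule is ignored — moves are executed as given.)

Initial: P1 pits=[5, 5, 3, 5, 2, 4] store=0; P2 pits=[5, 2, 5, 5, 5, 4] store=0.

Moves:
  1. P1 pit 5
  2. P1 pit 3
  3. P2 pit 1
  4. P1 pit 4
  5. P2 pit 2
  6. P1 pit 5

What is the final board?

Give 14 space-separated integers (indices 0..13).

Move 1: P1 pit5 -> P1=[5,5,3,5,2,0](1) P2=[6,3,6,5,5,4](0)
Move 2: P1 pit3 -> P1=[5,5,3,0,3,1](2) P2=[7,4,6,5,5,4](0)
Move 3: P2 pit1 -> P1=[5,5,3,0,3,1](2) P2=[7,0,7,6,6,5](0)
Move 4: P1 pit4 -> P1=[5,5,3,0,0,2](3) P2=[8,0,7,6,6,5](0)
Move 5: P2 pit2 -> P1=[6,6,4,0,0,2](3) P2=[8,0,0,7,7,6](1)
Move 6: P1 pit5 -> P1=[6,6,4,0,0,0](4) P2=[9,0,0,7,7,6](1)

Answer: 6 6 4 0 0 0 4 9 0 0 7 7 6 1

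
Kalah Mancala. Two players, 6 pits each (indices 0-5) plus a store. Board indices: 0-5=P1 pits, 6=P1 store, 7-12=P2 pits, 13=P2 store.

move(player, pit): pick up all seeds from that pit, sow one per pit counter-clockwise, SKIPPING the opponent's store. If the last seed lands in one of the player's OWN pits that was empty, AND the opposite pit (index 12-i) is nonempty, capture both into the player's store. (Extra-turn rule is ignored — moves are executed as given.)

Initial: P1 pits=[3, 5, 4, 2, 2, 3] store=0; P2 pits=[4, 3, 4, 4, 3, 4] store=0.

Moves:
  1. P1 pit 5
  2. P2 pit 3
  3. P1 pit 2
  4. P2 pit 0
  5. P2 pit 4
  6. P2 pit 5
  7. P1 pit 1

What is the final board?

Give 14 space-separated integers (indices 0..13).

Answer: 6 0 3 5 5 3 3 1 6 5 1 0 0 3

Derivation:
Move 1: P1 pit5 -> P1=[3,5,4,2,2,0](1) P2=[5,4,4,4,3,4](0)
Move 2: P2 pit3 -> P1=[4,5,4,2,2,0](1) P2=[5,4,4,0,4,5](1)
Move 3: P1 pit2 -> P1=[4,5,0,3,3,1](2) P2=[5,4,4,0,4,5](1)
Move 4: P2 pit0 -> P1=[4,5,0,3,3,1](2) P2=[0,5,5,1,5,6](1)
Move 5: P2 pit4 -> P1=[5,6,1,3,3,1](2) P2=[0,5,5,1,0,7](2)
Move 6: P2 pit5 -> P1=[6,7,2,4,4,2](2) P2=[0,5,5,1,0,0](3)
Move 7: P1 pit1 -> P1=[6,0,3,5,5,3](3) P2=[1,6,5,1,0,0](3)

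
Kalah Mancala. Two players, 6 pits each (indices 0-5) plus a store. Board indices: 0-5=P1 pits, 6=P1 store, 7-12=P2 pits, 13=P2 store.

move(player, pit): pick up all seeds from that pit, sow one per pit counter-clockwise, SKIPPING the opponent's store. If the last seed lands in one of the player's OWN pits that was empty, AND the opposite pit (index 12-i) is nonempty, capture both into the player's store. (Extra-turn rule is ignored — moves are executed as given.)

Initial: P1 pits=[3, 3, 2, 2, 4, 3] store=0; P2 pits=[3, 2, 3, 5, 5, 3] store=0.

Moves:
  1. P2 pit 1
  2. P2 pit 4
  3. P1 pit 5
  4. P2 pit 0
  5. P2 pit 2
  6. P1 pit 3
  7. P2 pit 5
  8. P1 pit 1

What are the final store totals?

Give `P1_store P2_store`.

Answer: 1 8

Derivation:
Move 1: P2 pit1 -> P1=[3,3,2,2,4,3](0) P2=[3,0,4,6,5,3](0)
Move 2: P2 pit4 -> P1=[4,4,3,2,4,3](0) P2=[3,0,4,6,0,4](1)
Move 3: P1 pit5 -> P1=[4,4,3,2,4,0](1) P2=[4,1,4,6,0,4](1)
Move 4: P2 pit0 -> P1=[4,0,3,2,4,0](1) P2=[0,2,5,7,0,4](6)
Move 5: P2 pit2 -> P1=[5,0,3,2,4,0](1) P2=[0,2,0,8,1,5](7)
Move 6: P1 pit3 -> P1=[5,0,3,0,5,1](1) P2=[0,2,0,8,1,5](7)
Move 7: P2 pit5 -> P1=[6,1,4,1,5,1](1) P2=[0,2,0,8,1,0](8)
Move 8: P1 pit1 -> P1=[6,0,5,1,5,1](1) P2=[0,2,0,8,1,0](8)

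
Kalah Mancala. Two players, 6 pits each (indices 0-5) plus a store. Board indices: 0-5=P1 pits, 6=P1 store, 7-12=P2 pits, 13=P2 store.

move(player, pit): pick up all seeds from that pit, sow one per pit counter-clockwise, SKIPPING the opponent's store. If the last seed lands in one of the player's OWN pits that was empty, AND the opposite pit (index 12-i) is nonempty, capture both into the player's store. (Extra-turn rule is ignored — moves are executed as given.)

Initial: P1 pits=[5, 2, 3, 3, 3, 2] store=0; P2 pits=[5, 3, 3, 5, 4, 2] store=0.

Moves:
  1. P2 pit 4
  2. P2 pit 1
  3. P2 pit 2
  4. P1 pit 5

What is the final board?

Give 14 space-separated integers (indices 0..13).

Answer: 6 0 3 3 3 0 1 6 0 0 7 1 4 6

Derivation:
Move 1: P2 pit4 -> P1=[6,3,3,3,3,2](0) P2=[5,3,3,5,0,3](1)
Move 2: P2 pit1 -> P1=[6,0,3,3,3,2](0) P2=[5,0,4,6,0,3](5)
Move 3: P2 pit2 -> P1=[6,0,3,3,3,2](0) P2=[5,0,0,7,1,4](6)
Move 4: P1 pit5 -> P1=[6,0,3,3,3,0](1) P2=[6,0,0,7,1,4](6)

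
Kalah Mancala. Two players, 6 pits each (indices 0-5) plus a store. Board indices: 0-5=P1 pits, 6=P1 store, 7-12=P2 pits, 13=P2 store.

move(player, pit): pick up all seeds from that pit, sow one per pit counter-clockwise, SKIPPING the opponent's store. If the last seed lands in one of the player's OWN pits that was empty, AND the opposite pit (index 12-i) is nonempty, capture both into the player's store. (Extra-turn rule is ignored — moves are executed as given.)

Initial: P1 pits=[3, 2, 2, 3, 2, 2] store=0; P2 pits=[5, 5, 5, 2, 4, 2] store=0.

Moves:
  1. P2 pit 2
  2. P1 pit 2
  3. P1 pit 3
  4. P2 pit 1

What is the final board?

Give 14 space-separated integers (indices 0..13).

Move 1: P2 pit2 -> P1=[4,2,2,3,2,2](0) P2=[5,5,0,3,5,3](1)
Move 2: P1 pit2 -> P1=[4,2,0,4,3,2](0) P2=[5,5,0,3,5,3](1)
Move 3: P1 pit3 -> P1=[4,2,0,0,4,3](1) P2=[6,5,0,3,5,3](1)
Move 4: P2 pit1 -> P1=[4,2,0,0,4,3](1) P2=[6,0,1,4,6,4](2)

Answer: 4 2 0 0 4 3 1 6 0 1 4 6 4 2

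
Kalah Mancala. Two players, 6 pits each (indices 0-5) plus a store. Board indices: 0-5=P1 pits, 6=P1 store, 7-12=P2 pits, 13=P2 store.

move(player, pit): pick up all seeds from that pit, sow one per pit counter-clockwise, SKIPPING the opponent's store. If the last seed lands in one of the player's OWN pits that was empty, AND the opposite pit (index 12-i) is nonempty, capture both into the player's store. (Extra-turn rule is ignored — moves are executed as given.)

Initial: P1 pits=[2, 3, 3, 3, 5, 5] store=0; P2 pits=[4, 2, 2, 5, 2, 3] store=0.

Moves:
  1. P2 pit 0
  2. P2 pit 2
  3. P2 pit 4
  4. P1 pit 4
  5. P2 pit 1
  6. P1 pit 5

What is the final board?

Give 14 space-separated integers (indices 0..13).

Answer: 3 4 3 3 0 0 2 2 1 3 9 2 6 1

Derivation:
Move 1: P2 pit0 -> P1=[2,3,3,3,5,5](0) P2=[0,3,3,6,3,3](0)
Move 2: P2 pit2 -> P1=[2,3,3,3,5,5](0) P2=[0,3,0,7,4,4](0)
Move 3: P2 pit4 -> P1=[3,4,3,3,5,5](0) P2=[0,3,0,7,0,5](1)
Move 4: P1 pit4 -> P1=[3,4,3,3,0,6](1) P2=[1,4,1,7,0,5](1)
Move 5: P2 pit1 -> P1=[3,4,3,3,0,6](1) P2=[1,0,2,8,1,6](1)
Move 6: P1 pit5 -> P1=[3,4,3,3,0,0](2) P2=[2,1,3,9,2,6](1)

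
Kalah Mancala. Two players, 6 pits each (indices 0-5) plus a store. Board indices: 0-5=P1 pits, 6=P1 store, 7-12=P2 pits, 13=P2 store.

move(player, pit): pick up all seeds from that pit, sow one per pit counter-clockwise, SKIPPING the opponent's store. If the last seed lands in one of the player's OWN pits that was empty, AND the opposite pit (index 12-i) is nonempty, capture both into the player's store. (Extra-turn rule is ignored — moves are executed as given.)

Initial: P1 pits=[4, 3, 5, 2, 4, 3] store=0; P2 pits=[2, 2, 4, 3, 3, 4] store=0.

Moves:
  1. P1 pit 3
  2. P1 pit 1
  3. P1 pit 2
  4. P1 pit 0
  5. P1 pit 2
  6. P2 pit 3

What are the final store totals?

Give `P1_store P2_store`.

Move 1: P1 pit3 -> P1=[4,3,5,0,5,4](0) P2=[2,2,4,3,3,4](0)
Move 2: P1 pit1 -> P1=[4,0,6,1,6,4](0) P2=[2,2,4,3,3,4](0)
Move 3: P1 pit2 -> P1=[4,0,0,2,7,5](1) P2=[3,3,4,3,3,4](0)
Move 4: P1 pit0 -> P1=[0,1,1,3,8,5](1) P2=[3,3,4,3,3,4](0)
Move 5: P1 pit2 -> P1=[0,1,0,4,8,5](1) P2=[3,3,4,3,3,4](0)
Move 6: P2 pit3 -> P1=[0,1,0,4,8,5](1) P2=[3,3,4,0,4,5](1)

Answer: 1 1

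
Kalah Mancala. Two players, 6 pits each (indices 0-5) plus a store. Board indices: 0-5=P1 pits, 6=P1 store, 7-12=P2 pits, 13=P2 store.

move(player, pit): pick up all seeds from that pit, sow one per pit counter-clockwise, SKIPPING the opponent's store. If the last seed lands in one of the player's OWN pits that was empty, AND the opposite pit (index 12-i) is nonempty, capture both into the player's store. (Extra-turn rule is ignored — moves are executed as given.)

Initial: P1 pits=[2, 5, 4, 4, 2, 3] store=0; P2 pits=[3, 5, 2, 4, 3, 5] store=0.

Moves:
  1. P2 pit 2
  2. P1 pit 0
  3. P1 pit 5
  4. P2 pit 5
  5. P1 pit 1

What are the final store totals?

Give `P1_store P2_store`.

Move 1: P2 pit2 -> P1=[2,5,4,4,2,3](0) P2=[3,5,0,5,4,5](0)
Move 2: P1 pit0 -> P1=[0,6,5,4,2,3](0) P2=[3,5,0,5,4,5](0)
Move 3: P1 pit5 -> P1=[0,6,5,4,2,0](1) P2=[4,6,0,5,4,5](0)
Move 4: P2 pit5 -> P1=[1,7,6,5,2,0](1) P2=[4,6,0,5,4,0](1)
Move 5: P1 pit1 -> P1=[1,0,7,6,3,1](2) P2=[5,7,0,5,4,0](1)

Answer: 2 1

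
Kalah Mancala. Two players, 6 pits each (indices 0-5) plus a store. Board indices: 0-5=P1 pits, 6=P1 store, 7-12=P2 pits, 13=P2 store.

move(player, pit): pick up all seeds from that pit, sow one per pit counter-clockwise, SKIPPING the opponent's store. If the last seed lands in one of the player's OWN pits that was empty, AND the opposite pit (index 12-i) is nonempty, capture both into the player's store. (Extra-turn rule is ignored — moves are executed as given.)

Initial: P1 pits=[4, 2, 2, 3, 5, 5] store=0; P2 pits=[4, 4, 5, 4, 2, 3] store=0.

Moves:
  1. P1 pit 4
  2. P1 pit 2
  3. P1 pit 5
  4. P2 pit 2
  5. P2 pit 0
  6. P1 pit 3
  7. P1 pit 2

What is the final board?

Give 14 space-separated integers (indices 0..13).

Move 1: P1 pit4 -> P1=[4,2,2,3,0,6](1) P2=[5,5,6,4,2,3](0)
Move 2: P1 pit2 -> P1=[4,2,0,4,0,6](7) P2=[5,0,6,4,2,3](0)
Move 3: P1 pit5 -> P1=[4,2,0,4,0,0](8) P2=[6,1,7,5,3,3](0)
Move 4: P2 pit2 -> P1=[5,3,1,4,0,0](8) P2=[6,1,0,6,4,4](1)
Move 5: P2 pit0 -> P1=[5,3,1,4,0,0](8) P2=[0,2,1,7,5,5](2)
Move 6: P1 pit3 -> P1=[5,3,1,0,1,1](9) P2=[1,2,1,7,5,5](2)
Move 7: P1 pit2 -> P1=[5,3,0,0,1,1](11) P2=[1,2,0,7,5,5](2)

Answer: 5 3 0 0 1 1 11 1 2 0 7 5 5 2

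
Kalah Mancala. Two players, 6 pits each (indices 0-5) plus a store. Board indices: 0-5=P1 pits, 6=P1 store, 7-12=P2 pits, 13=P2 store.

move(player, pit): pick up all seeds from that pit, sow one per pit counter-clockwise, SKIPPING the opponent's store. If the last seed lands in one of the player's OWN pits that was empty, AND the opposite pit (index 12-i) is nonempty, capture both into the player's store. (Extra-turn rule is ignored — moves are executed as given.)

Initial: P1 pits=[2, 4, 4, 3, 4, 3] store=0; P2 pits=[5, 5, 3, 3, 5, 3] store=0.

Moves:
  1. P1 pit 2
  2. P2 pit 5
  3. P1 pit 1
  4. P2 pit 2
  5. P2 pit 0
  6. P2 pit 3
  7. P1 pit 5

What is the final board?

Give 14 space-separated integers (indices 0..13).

Answer: 1 1 1 5 6 0 3 1 7 2 1 8 2 6

Derivation:
Move 1: P1 pit2 -> P1=[2,4,0,4,5,4](1) P2=[5,5,3,3,5,3](0)
Move 2: P2 pit5 -> P1=[3,5,0,4,5,4](1) P2=[5,5,3,3,5,0](1)
Move 3: P1 pit1 -> P1=[3,0,1,5,6,5](2) P2=[5,5,3,3,5,0](1)
Move 4: P2 pit2 -> P1=[0,0,1,5,6,5](2) P2=[5,5,0,4,6,0](5)
Move 5: P2 pit0 -> P1=[0,0,1,5,6,5](2) P2=[0,6,1,5,7,1](5)
Move 6: P2 pit3 -> P1=[1,1,1,5,6,5](2) P2=[0,6,1,0,8,2](6)
Move 7: P1 pit5 -> P1=[1,1,1,5,6,0](3) P2=[1,7,2,1,8,2](6)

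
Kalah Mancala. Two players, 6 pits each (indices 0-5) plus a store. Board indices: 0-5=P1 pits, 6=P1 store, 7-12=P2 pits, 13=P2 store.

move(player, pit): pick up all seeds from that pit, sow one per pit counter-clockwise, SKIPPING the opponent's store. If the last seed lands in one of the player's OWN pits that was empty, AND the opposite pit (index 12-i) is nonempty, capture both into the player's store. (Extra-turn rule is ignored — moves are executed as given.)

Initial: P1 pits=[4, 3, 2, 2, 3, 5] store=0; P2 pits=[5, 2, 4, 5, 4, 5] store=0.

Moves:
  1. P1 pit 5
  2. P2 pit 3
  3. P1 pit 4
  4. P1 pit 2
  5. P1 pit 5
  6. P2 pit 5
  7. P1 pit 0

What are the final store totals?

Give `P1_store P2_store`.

Move 1: P1 pit5 -> P1=[4,3,2,2,3,0](1) P2=[6,3,5,6,4,5](0)
Move 2: P2 pit3 -> P1=[5,4,3,2,3,0](1) P2=[6,3,5,0,5,6](1)
Move 3: P1 pit4 -> P1=[5,4,3,2,0,1](2) P2=[7,3,5,0,5,6](1)
Move 4: P1 pit2 -> P1=[5,4,0,3,1,2](2) P2=[7,3,5,0,5,6](1)
Move 5: P1 pit5 -> P1=[5,4,0,3,1,0](3) P2=[8,3,5,0,5,6](1)
Move 6: P2 pit5 -> P1=[6,5,1,4,2,0](3) P2=[8,3,5,0,5,0](2)
Move 7: P1 pit0 -> P1=[0,6,2,5,3,1](4) P2=[8,3,5,0,5,0](2)

Answer: 4 2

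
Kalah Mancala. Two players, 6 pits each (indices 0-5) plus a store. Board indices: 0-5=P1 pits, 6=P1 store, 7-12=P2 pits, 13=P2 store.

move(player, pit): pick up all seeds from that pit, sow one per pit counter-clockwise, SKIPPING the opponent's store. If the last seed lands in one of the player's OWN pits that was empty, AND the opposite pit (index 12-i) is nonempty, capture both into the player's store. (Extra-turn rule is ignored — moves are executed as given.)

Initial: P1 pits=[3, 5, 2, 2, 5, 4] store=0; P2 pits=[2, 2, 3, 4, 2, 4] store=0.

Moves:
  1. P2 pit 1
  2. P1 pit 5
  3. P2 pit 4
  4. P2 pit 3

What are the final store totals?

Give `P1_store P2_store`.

Answer: 1 2

Derivation:
Move 1: P2 pit1 -> P1=[3,5,2,2,5,4](0) P2=[2,0,4,5,2,4](0)
Move 2: P1 pit5 -> P1=[3,5,2,2,5,0](1) P2=[3,1,5,5,2,4](0)
Move 3: P2 pit4 -> P1=[3,5,2,2,5,0](1) P2=[3,1,5,5,0,5](1)
Move 4: P2 pit3 -> P1=[4,6,2,2,5,0](1) P2=[3,1,5,0,1,6](2)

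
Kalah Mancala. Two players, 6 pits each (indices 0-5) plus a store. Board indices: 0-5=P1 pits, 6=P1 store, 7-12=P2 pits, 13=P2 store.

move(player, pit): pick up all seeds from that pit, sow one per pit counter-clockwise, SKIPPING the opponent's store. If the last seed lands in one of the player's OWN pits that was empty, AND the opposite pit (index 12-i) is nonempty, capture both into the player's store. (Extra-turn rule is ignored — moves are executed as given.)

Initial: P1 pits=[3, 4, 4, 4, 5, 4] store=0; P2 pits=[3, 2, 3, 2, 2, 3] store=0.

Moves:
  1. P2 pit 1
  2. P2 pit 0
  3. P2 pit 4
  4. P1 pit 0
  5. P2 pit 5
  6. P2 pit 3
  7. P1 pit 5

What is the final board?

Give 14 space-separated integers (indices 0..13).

Move 1: P2 pit1 -> P1=[3,4,4,4,5,4](0) P2=[3,0,4,3,2,3](0)
Move 2: P2 pit0 -> P1=[3,4,4,4,5,4](0) P2=[0,1,5,4,2,3](0)
Move 3: P2 pit4 -> P1=[3,4,4,4,5,4](0) P2=[0,1,5,4,0,4](1)
Move 4: P1 pit0 -> P1=[0,5,5,5,5,4](0) P2=[0,1,5,4,0,4](1)
Move 5: P2 pit5 -> P1=[1,6,6,5,5,4](0) P2=[0,1,5,4,0,0](2)
Move 6: P2 pit3 -> P1=[2,6,6,5,5,4](0) P2=[0,1,5,0,1,1](3)
Move 7: P1 pit5 -> P1=[2,6,6,5,5,0](1) P2=[1,2,6,0,1,1](3)

Answer: 2 6 6 5 5 0 1 1 2 6 0 1 1 3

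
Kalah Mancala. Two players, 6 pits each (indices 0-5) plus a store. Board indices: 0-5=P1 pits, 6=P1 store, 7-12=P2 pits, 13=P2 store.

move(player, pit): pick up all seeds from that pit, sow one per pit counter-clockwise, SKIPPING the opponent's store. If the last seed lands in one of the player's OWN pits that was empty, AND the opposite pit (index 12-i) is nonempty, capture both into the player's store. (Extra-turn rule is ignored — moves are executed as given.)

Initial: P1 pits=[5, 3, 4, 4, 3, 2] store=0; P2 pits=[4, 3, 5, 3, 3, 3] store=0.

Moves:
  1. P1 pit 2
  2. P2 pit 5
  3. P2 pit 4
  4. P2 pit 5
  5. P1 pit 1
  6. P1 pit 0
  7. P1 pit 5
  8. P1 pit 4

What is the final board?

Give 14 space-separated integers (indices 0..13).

Move 1: P1 pit2 -> P1=[5,3,0,5,4,3](1) P2=[4,3,5,3,3,3](0)
Move 2: P2 pit5 -> P1=[6,4,0,5,4,3](1) P2=[4,3,5,3,3,0](1)
Move 3: P2 pit4 -> P1=[7,4,0,5,4,3](1) P2=[4,3,5,3,0,1](2)
Move 4: P2 pit5 -> P1=[7,4,0,5,4,3](1) P2=[4,3,5,3,0,0](3)
Move 5: P1 pit1 -> P1=[7,0,1,6,5,4](1) P2=[4,3,5,3,0,0](3)
Move 6: P1 pit0 -> P1=[0,1,2,7,6,5](2) P2=[5,3,5,3,0,0](3)
Move 7: P1 pit5 -> P1=[0,1,2,7,6,0](3) P2=[6,4,6,4,0,0](3)
Move 8: P1 pit4 -> P1=[0,1,2,7,0,1](4) P2=[7,5,7,5,0,0](3)

Answer: 0 1 2 7 0 1 4 7 5 7 5 0 0 3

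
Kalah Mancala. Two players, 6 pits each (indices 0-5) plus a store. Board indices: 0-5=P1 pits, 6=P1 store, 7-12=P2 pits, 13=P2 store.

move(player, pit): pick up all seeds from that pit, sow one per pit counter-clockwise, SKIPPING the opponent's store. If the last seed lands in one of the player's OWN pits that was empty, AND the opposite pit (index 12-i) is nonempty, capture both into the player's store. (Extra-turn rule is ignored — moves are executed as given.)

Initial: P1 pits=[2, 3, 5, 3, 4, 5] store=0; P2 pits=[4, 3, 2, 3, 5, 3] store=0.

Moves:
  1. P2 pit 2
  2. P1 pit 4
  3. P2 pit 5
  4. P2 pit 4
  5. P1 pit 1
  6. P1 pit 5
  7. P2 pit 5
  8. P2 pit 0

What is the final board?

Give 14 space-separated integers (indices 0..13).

Move 1: P2 pit2 -> P1=[2,3,5,3,4,5](0) P2=[4,3,0,4,6,3](0)
Move 2: P1 pit4 -> P1=[2,3,5,3,0,6](1) P2=[5,4,0,4,6,3](0)
Move 3: P2 pit5 -> P1=[3,4,5,3,0,6](1) P2=[5,4,0,4,6,0](1)
Move 4: P2 pit4 -> P1=[4,5,6,4,0,6](1) P2=[5,4,0,4,0,1](2)
Move 5: P1 pit1 -> P1=[4,0,7,5,1,7](2) P2=[5,4,0,4,0,1](2)
Move 6: P1 pit5 -> P1=[4,0,7,5,1,0](3) P2=[6,5,1,5,1,2](2)
Move 7: P2 pit5 -> P1=[5,0,7,5,1,0](3) P2=[6,5,1,5,1,0](3)
Move 8: P2 pit0 -> P1=[5,0,7,5,1,0](3) P2=[0,6,2,6,2,1](4)

Answer: 5 0 7 5 1 0 3 0 6 2 6 2 1 4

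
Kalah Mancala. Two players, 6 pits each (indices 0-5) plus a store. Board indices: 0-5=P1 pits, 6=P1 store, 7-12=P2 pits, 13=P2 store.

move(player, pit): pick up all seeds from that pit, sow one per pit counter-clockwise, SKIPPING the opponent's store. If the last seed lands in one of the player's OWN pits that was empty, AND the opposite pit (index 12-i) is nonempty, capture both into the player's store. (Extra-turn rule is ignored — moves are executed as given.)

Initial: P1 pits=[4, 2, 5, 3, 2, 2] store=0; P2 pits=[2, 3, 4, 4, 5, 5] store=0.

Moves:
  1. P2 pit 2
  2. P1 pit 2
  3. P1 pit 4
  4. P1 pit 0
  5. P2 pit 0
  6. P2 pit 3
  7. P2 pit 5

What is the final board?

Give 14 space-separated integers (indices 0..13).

Answer: 2 5 3 6 1 5 6 0 1 1 0 8 0 3

Derivation:
Move 1: P2 pit2 -> P1=[4,2,5,3,2,2](0) P2=[2,3,0,5,6,6](1)
Move 2: P1 pit2 -> P1=[4,2,0,4,3,3](1) P2=[3,3,0,5,6,6](1)
Move 3: P1 pit4 -> P1=[4,2,0,4,0,4](2) P2=[4,3,0,5,6,6](1)
Move 4: P1 pit0 -> P1=[0,3,1,5,0,4](6) P2=[4,0,0,5,6,6](1)
Move 5: P2 pit0 -> P1=[0,3,1,5,0,4](6) P2=[0,1,1,6,7,6](1)
Move 6: P2 pit3 -> P1=[1,4,2,5,0,4](6) P2=[0,1,1,0,8,7](2)
Move 7: P2 pit5 -> P1=[2,5,3,6,1,5](6) P2=[0,1,1,0,8,0](3)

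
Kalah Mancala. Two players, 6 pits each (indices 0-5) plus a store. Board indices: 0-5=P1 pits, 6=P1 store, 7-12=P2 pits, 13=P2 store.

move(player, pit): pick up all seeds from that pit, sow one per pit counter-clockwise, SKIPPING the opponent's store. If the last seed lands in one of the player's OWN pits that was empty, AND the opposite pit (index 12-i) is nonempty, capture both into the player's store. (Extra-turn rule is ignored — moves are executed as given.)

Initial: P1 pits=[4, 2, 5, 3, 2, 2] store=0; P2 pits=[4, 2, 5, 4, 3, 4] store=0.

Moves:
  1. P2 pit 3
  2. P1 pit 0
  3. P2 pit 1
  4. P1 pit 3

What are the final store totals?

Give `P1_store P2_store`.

Move 1: P2 pit3 -> P1=[5,2,5,3,2,2](0) P2=[4,2,5,0,4,5](1)
Move 2: P1 pit0 -> P1=[0,3,6,4,3,3](0) P2=[4,2,5,0,4,5](1)
Move 3: P2 pit1 -> P1=[0,3,0,4,3,3](0) P2=[4,0,6,0,4,5](8)
Move 4: P1 pit3 -> P1=[0,3,0,0,4,4](1) P2=[5,0,6,0,4,5](8)

Answer: 1 8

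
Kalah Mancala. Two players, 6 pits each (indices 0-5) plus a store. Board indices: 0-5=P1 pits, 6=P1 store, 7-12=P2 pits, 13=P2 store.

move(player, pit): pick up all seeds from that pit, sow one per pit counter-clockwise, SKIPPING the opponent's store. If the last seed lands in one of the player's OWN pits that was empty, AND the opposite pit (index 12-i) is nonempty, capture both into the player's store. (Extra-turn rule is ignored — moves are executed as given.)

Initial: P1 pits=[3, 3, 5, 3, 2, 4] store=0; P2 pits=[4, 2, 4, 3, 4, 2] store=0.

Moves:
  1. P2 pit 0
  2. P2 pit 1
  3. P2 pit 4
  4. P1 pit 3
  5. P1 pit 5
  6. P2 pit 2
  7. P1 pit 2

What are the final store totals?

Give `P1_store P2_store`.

Answer: 3 2

Derivation:
Move 1: P2 pit0 -> P1=[3,3,5,3,2,4](0) P2=[0,3,5,4,5,2](0)
Move 2: P2 pit1 -> P1=[3,3,5,3,2,4](0) P2=[0,0,6,5,6,2](0)
Move 3: P2 pit4 -> P1=[4,4,6,4,2,4](0) P2=[0,0,6,5,0,3](1)
Move 4: P1 pit3 -> P1=[4,4,6,0,3,5](1) P2=[1,0,6,5,0,3](1)
Move 5: P1 pit5 -> P1=[4,4,6,0,3,0](2) P2=[2,1,7,6,0,3](1)
Move 6: P2 pit2 -> P1=[5,5,7,0,3,0](2) P2=[2,1,0,7,1,4](2)
Move 7: P1 pit2 -> P1=[5,5,0,1,4,1](3) P2=[3,2,1,7,1,4](2)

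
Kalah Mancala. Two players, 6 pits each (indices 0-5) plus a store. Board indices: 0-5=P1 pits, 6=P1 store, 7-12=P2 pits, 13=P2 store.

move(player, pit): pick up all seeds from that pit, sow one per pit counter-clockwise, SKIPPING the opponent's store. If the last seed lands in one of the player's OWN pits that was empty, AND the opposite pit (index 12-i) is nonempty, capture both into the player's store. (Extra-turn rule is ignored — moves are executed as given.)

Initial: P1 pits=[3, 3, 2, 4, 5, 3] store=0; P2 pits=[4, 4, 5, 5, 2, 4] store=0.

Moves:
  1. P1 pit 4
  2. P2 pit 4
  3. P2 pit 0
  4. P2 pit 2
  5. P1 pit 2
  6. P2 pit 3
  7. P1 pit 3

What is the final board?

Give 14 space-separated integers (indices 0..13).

Answer: 5 5 1 0 2 6 2 1 7 1 0 3 8 3

Derivation:
Move 1: P1 pit4 -> P1=[3,3,2,4,0,4](1) P2=[5,5,6,5,2,4](0)
Move 2: P2 pit4 -> P1=[3,3,2,4,0,4](1) P2=[5,5,6,5,0,5](1)
Move 3: P2 pit0 -> P1=[3,3,2,4,0,4](1) P2=[0,6,7,6,1,6](1)
Move 4: P2 pit2 -> P1=[4,4,3,4,0,4](1) P2=[0,6,0,7,2,7](2)
Move 5: P1 pit2 -> P1=[4,4,0,5,1,5](1) P2=[0,6,0,7,2,7](2)
Move 6: P2 pit3 -> P1=[5,5,1,6,1,5](1) P2=[0,6,0,0,3,8](3)
Move 7: P1 pit3 -> P1=[5,5,1,0,2,6](2) P2=[1,7,1,0,3,8](3)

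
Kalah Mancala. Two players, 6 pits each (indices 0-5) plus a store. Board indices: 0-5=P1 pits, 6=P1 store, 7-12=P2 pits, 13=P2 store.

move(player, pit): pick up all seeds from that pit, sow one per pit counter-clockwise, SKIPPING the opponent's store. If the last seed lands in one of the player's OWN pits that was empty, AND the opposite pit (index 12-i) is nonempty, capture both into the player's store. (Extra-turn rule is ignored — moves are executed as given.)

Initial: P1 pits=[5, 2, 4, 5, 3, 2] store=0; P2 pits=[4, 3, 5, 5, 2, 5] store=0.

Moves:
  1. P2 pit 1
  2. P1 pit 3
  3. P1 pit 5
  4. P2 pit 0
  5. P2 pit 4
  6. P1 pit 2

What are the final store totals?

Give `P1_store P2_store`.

Answer: 3 2

Derivation:
Move 1: P2 pit1 -> P1=[5,2,4,5,3,2](0) P2=[4,0,6,6,3,5](0)
Move 2: P1 pit3 -> P1=[5,2,4,0,4,3](1) P2=[5,1,6,6,3,5](0)
Move 3: P1 pit5 -> P1=[5,2,4,0,4,0](2) P2=[6,2,6,6,3,5](0)
Move 4: P2 pit0 -> P1=[5,2,4,0,4,0](2) P2=[0,3,7,7,4,6](1)
Move 5: P2 pit4 -> P1=[6,3,4,0,4,0](2) P2=[0,3,7,7,0,7](2)
Move 6: P1 pit2 -> P1=[6,3,0,1,5,1](3) P2=[0,3,7,7,0,7](2)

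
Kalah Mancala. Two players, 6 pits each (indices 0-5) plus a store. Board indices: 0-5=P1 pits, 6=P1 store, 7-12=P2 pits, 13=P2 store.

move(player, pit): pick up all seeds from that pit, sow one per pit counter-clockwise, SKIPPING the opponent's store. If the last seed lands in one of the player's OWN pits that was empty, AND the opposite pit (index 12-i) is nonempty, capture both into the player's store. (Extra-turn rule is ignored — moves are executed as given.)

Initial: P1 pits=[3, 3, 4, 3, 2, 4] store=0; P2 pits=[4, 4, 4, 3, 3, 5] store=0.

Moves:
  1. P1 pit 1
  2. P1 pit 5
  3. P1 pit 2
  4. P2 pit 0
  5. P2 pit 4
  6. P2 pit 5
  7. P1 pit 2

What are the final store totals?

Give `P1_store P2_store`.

Answer: 2 3

Derivation:
Move 1: P1 pit1 -> P1=[3,0,5,4,3,4](0) P2=[4,4,4,3,3,5](0)
Move 2: P1 pit5 -> P1=[3,0,5,4,3,0](1) P2=[5,5,5,3,3,5](0)
Move 3: P1 pit2 -> P1=[3,0,0,5,4,1](2) P2=[6,5,5,3,3,5](0)
Move 4: P2 pit0 -> P1=[3,0,0,5,4,1](2) P2=[0,6,6,4,4,6](1)
Move 5: P2 pit4 -> P1=[4,1,0,5,4,1](2) P2=[0,6,6,4,0,7](2)
Move 6: P2 pit5 -> P1=[5,2,1,6,5,2](2) P2=[0,6,6,4,0,0](3)
Move 7: P1 pit2 -> P1=[5,2,0,7,5,2](2) P2=[0,6,6,4,0,0](3)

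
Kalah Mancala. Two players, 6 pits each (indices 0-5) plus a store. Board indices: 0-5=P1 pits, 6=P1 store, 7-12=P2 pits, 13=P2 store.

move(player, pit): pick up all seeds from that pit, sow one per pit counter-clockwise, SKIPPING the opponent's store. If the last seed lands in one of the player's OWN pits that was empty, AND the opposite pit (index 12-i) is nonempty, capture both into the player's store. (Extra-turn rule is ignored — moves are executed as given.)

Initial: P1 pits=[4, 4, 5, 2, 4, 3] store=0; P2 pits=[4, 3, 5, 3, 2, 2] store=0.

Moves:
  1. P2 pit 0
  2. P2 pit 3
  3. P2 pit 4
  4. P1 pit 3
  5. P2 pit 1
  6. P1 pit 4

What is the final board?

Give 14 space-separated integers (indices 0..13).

Answer: 6 5 5 0 0 5 1 1 1 8 1 1 5 2

Derivation:
Move 1: P2 pit0 -> P1=[4,4,5,2,4,3](0) P2=[0,4,6,4,3,2](0)
Move 2: P2 pit3 -> P1=[5,4,5,2,4,3](0) P2=[0,4,6,0,4,3](1)
Move 3: P2 pit4 -> P1=[6,5,5,2,4,3](0) P2=[0,4,6,0,0,4](2)
Move 4: P1 pit3 -> P1=[6,5,5,0,5,4](0) P2=[0,4,6,0,0,4](2)
Move 5: P2 pit1 -> P1=[6,5,5,0,5,4](0) P2=[0,0,7,1,1,5](2)
Move 6: P1 pit4 -> P1=[6,5,5,0,0,5](1) P2=[1,1,8,1,1,5](2)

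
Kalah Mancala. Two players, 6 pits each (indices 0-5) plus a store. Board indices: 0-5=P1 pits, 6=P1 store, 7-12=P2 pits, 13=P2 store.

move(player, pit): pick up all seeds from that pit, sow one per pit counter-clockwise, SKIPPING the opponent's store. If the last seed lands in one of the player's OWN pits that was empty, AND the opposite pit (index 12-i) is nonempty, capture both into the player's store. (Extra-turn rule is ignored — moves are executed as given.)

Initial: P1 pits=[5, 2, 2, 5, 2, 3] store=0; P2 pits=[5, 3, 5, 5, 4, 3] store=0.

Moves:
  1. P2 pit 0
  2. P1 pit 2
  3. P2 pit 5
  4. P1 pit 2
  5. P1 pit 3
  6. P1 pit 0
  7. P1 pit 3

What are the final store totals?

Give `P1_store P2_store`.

Answer: 2 1

Derivation:
Move 1: P2 pit0 -> P1=[5,2,2,5,2,3](0) P2=[0,4,6,6,5,4](0)
Move 2: P1 pit2 -> P1=[5,2,0,6,3,3](0) P2=[0,4,6,6,5,4](0)
Move 3: P2 pit5 -> P1=[6,3,1,6,3,3](0) P2=[0,4,6,6,5,0](1)
Move 4: P1 pit2 -> P1=[6,3,0,7,3,3](0) P2=[0,4,6,6,5,0](1)
Move 5: P1 pit3 -> P1=[6,3,0,0,4,4](1) P2=[1,5,7,7,5,0](1)
Move 6: P1 pit0 -> P1=[0,4,1,1,5,5](2) P2=[1,5,7,7,5,0](1)
Move 7: P1 pit3 -> P1=[0,4,1,0,6,5](2) P2=[1,5,7,7,5,0](1)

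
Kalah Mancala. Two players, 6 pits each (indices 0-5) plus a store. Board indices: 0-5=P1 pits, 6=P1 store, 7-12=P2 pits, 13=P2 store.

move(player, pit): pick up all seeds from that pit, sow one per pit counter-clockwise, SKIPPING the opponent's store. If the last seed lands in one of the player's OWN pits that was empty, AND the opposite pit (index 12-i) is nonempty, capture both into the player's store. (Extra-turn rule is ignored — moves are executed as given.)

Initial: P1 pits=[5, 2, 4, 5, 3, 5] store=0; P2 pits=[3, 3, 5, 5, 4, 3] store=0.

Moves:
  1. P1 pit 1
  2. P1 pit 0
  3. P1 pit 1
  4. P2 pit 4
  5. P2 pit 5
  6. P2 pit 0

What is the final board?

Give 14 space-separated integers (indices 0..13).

Move 1: P1 pit1 -> P1=[5,0,5,6,3,5](0) P2=[3,3,5,5,4,3](0)
Move 2: P1 pit0 -> P1=[0,1,6,7,4,6](0) P2=[3,3,5,5,4,3](0)
Move 3: P1 pit1 -> P1=[0,0,7,7,4,6](0) P2=[3,3,5,5,4,3](0)
Move 4: P2 pit4 -> P1=[1,1,7,7,4,6](0) P2=[3,3,5,5,0,4](1)
Move 5: P2 pit5 -> P1=[2,2,8,7,4,6](0) P2=[3,3,5,5,0,0](2)
Move 6: P2 pit0 -> P1=[2,2,8,7,4,6](0) P2=[0,4,6,6,0,0](2)

Answer: 2 2 8 7 4 6 0 0 4 6 6 0 0 2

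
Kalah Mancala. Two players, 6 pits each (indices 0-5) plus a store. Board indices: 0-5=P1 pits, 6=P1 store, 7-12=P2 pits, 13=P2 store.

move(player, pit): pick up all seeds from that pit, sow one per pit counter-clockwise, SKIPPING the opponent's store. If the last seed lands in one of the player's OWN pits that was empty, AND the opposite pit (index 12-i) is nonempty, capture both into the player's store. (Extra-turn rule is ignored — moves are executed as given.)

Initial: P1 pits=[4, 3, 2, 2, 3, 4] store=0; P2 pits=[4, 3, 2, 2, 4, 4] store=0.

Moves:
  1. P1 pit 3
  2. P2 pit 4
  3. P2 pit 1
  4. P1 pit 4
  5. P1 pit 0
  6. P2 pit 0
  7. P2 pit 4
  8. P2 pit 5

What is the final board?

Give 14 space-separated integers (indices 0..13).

Move 1: P1 pit3 -> P1=[4,3,2,0,4,5](0) P2=[4,3,2,2,4,4](0)
Move 2: P2 pit4 -> P1=[5,4,2,0,4,5](0) P2=[4,3,2,2,0,5](1)
Move 3: P2 pit1 -> P1=[5,0,2,0,4,5](0) P2=[4,0,3,3,0,5](6)
Move 4: P1 pit4 -> P1=[5,0,2,0,0,6](1) P2=[5,1,3,3,0,5](6)
Move 5: P1 pit0 -> P1=[0,1,3,1,1,7](1) P2=[5,1,3,3,0,5](6)
Move 6: P2 pit0 -> P1=[0,1,3,1,1,7](1) P2=[0,2,4,4,1,6](6)
Move 7: P2 pit4 -> P1=[0,1,3,1,1,7](1) P2=[0,2,4,4,0,7](6)
Move 8: P2 pit5 -> P1=[1,2,4,2,2,8](1) P2=[0,2,4,4,0,0](7)

Answer: 1 2 4 2 2 8 1 0 2 4 4 0 0 7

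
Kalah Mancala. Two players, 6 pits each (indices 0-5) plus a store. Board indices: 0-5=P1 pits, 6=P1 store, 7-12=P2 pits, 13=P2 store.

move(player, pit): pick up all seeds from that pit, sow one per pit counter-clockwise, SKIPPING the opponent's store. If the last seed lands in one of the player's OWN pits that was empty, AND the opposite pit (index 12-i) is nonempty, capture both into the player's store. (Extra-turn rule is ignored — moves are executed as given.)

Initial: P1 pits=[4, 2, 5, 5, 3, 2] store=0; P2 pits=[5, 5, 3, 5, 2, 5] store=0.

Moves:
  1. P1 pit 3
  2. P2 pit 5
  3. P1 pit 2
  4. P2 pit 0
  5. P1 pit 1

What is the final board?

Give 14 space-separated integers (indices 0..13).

Answer: 6 0 1 3 6 4 2 0 8 4 6 3 1 2

Derivation:
Move 1: P1 pit3 -> P1=[4,2,5,0,4,3](1) P2=[6,6,3,5,2,5](0)
Move 2: P2 pit5 -> P1=[5,3,6,1,4,3](1) P2=[6,6,3,5,2,0](1)
Move 3: P1 pit2 -> P1=[5,3,0,2,5,4](2) P2=[7,7,3,5,2,0](1)
Move 4: P2 pit0 -> P1=[6,3,0,2,5,4](2) P2=[0,8,4,6,3,1](2)
Move 5: P1 pit1 -> P1=[6,0,1,3,6,4](2) P2=[0,8,4,6,3,1](2)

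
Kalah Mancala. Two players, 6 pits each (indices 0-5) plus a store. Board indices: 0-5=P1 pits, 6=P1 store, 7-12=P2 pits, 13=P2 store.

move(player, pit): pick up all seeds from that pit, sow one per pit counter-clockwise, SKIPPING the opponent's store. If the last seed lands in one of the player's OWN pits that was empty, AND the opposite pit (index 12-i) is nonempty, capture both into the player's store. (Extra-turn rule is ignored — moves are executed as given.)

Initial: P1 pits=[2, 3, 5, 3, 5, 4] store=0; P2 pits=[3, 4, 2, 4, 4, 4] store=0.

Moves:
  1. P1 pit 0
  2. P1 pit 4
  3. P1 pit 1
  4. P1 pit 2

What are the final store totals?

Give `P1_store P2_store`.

Move 1: P1 pit0 -> P1=[0,4,6,3,5,4](0) P2=[3,4,2,4,4,4](0)
Move 2: P1 pit4 -> P1=[0,4,6,3,0,5](1) P2=[4,5,3,4,4,4](0)
Move 3: P1 pit1 -> P1=[0,0,7,4,1,6](1) P2=[4,5,3,4,4,4](0)
Move 4: P1 pit2 -> P1=[0,0,0,5,2,7](2) P2=[5,6,4,4,4,4](0)

Answer: 2 0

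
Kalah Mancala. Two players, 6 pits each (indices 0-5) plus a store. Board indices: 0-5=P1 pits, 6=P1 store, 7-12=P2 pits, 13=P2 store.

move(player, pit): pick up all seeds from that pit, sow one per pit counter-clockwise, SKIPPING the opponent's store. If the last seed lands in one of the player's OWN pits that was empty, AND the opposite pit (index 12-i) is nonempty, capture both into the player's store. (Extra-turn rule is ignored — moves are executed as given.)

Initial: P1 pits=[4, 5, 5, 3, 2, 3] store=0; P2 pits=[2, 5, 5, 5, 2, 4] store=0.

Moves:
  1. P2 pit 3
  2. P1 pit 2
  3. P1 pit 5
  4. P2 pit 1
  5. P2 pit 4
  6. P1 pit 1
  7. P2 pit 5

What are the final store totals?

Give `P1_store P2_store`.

Move 1: P2 pit3 -> P1=[5,6,5,3,2,3](0) P2=[2,5,5,0,3,5](1)
Move 2: P1 pit2 -> P1=[5,6,0,4,3,4](1) P2=[3,5,5,0,3,5](1)
Move 3: P1 pit5 -> P1=[5,6,0,4,3,0](2) P2=[4,6,6,0,3,5](1)
Move 4: P2 pit1 -> P1=[6,6,0,4,3,0](2) P2=[4,0,7,1,4,6](2)
Move 5: P2 pit4 -> P1=[7,7,0,4,3,0](2) P2=[4,0,7,1,0,7](3)
Move 6: P1 pit1 -> P1=[7,0,1,5,4,1](3) P2=[5,1,7,1,0,7](3)
Move 7: P2 pit5 -> P1=[8,1,2,6,5,2](3) P2=[5,1,7,1,0,0](4)

Answer: 3 4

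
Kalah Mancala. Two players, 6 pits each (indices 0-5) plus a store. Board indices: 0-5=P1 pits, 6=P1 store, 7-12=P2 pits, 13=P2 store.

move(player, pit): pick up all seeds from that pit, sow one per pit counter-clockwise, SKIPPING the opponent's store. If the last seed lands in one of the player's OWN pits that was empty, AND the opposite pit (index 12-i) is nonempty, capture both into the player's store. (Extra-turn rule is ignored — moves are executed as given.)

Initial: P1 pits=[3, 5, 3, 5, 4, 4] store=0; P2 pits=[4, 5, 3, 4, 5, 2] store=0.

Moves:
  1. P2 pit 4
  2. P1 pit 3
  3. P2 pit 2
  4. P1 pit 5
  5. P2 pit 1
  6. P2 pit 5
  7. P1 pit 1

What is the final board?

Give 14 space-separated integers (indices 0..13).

Move 1: P2 pit4 -> P1=[4,6,4,5,4,4](0) P2=[4,5,3,4,0,3](1)
Move 2: P1 pit3 -> P1=[4,6,4,0,5,5](1) P2=[5,6,3,4,0,3](1)
Move 3: P2 pit2 -> P1=[4,6,4,0,5,5](1) P2=[5,6,0,5,1,4](1)
Move 4: P1 pit5 -> P1=[4,6,4,0,5,0](2) P2=[6,7,1,6,1,4](1)
Move 5: P2 pit1 -> P1=[5,7,4,0,5,0](2) P2=[6,0,2,7,2,5](2)
Move 6: P2 pit5 -> P1=[6,8,5,1,5,0](2) P2=[6,0,2,7,2,0](3)
Move 7: P1 pit1 -> P1=[6,0,6,2,6,1](3) P2=[7,1,3,7,2,0](3)

Answer: 6 0 6 2 6 1 3 7 1 3 7 2 0 3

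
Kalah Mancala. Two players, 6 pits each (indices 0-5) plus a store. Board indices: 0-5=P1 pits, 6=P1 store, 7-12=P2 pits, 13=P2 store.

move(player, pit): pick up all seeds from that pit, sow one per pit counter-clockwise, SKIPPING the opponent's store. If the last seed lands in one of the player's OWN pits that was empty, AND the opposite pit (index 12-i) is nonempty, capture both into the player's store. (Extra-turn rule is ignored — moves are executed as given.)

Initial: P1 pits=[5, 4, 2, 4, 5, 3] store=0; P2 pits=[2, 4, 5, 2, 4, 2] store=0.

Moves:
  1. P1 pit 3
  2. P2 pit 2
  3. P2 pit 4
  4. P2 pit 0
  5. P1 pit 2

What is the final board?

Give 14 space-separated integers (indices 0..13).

Answer: 7 5 0 1 7 5 1 0 5 1 4 0 4 2

Derivation:
Move 1: P1 pit3 -> P1=[5,4,2,0,6,4](1) P2=[3,4,5,2,4,2](0)
Move 2: P2 pit2 -> P1=[6,4,2,0,6,4](1) P2=[3,4,0,3,5,3](1)
Move 3: P2 pit4 -> P1=[7,5,3,0,6,4](1) P2=[3,4,0,3,0,4](2)
Move 4: P2 pit0 -> P1=[7,5,3,0,6,4](1) P2=[0,5,1,4,0,4](2)
Move 5: P1 pit2 -> P1=[7,5,0,1,7,5](1) P2=[0,5,1,4,0,4](2)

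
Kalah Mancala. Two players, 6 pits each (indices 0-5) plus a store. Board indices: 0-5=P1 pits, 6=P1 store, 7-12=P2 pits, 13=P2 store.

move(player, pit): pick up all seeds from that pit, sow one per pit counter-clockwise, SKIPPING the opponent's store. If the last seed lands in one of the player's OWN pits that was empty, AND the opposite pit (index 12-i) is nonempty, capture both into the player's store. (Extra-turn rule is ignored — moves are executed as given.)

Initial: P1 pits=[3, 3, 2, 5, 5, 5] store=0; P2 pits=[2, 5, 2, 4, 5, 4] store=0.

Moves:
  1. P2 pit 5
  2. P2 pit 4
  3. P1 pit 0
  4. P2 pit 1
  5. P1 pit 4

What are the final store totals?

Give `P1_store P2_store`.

Move 1: P2 pit5 -> P1=[4,4,3,5,5,5](0) P2=[2,5,2,4,5,0](1)
Move 2: P2 pit4 -> P1=[5,5,4,5,5,5](0) P2=[2,5,2,4,0,1](2)
Move 3: P1 pit0 -> P1=[0,6,5,6,6,6](0) P2=[2,5,2,4,0,1](2)
Move 4: P2 pit1 -> P1=[0,6,5,6,6,6](0) P2=[2,0,3,5,1,2](3)
Move 5: P1 pit4 -> P1=[0,6,5,6,0,7](1) P2=[3,1,4,6,1,2](3)

Answer: 1 3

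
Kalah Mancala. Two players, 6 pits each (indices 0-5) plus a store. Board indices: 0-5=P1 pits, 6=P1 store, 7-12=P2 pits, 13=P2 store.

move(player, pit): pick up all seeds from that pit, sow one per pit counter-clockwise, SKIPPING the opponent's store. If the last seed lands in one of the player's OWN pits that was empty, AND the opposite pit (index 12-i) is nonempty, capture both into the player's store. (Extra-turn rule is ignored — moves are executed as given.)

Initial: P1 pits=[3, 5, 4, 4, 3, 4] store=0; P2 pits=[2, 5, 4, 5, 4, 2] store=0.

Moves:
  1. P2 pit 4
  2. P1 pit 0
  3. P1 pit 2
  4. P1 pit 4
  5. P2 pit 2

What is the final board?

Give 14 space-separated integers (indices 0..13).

Answer: 1 7 0 6 0 6 2 4 6 0 6 1 4 2

Derivation:
Move 1: P2 pit4 -> P1=[4,6,4,4,3,4](0) P2=[2,5,4,5,0,3](1)
Move 2: P1 pit0 -> P1=[0,7,5,5,4,4](0) P2=[2,5,4,5,0,3](1)
Move 3: P1 pit2 -> P1=[0,7,0,6,5,5](1) P2=[3,5,4,5,0,3](1)
Move 4: P1 pit4 -> P1=[0,7,0,6,0,6](2) P2=[4,6,5,5,0,3](1)
Move 5: P2 pit2 -> P1=[1,7,0,6,0,6](2) P2=[4,6,0,6,1,4](2)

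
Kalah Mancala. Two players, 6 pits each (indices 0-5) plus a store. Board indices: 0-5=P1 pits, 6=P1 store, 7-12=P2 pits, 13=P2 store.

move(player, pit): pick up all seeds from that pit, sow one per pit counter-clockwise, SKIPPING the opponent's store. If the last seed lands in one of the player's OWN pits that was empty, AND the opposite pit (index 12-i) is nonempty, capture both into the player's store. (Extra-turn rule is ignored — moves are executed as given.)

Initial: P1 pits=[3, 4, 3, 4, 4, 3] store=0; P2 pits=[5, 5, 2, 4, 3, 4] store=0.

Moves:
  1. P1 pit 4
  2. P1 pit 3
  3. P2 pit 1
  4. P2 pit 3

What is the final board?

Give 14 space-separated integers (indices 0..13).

Move 1: P1 pit4 -> P1=[3,4,3,4,0,4](1) P2=[6,6,2,4,3,4](0)
Move 2: P1 pit3 -> P1=[3,4,3,0,1,5](2) P2=[7,6,2,4,3,4](0)
Move 3: P2 pit1 -> P1=[4,4,3,0,1,5](2) P2=[7,0,3,5,4,5](1)
Move 4: P2 pit3 -> P1=[5,5,3,0,1,5](2) P2=[7,0,3,0,5,6](2)

Answer: 5 5 3 0 1 5 2 7 0 3 0 5 6 2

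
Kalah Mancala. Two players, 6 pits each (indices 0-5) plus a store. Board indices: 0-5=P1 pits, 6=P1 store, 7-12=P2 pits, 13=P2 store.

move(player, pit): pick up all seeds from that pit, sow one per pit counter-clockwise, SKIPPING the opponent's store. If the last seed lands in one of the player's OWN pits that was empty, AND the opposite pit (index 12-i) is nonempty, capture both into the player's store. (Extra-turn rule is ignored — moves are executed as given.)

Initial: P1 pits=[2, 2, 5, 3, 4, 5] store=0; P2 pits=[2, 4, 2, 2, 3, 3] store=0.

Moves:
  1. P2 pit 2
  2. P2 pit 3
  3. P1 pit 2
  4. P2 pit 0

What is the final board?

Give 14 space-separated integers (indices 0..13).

Move 1: P2 pit2 -> P1=[2,2,5,3,4,5](0) P2=[2,4,0,3,4,3](0)
Move 2: P2 pit3 -> P1=[2,2,5,3,4,5](0) P2=[2,4,0,0,5,4](1)
Move 3: P1 pit2 -> P1=[2,2,0,4,5,6](1) P2=[3,4,0,0,5,4](1)
Move 4: P2 pit0 -> P1=[2,2,0,4,5,6](1) P2=[0,5,1,1,5,4](1)

Answer: 2 2 0 4 5 6 1 0 5 1 1 5 4 1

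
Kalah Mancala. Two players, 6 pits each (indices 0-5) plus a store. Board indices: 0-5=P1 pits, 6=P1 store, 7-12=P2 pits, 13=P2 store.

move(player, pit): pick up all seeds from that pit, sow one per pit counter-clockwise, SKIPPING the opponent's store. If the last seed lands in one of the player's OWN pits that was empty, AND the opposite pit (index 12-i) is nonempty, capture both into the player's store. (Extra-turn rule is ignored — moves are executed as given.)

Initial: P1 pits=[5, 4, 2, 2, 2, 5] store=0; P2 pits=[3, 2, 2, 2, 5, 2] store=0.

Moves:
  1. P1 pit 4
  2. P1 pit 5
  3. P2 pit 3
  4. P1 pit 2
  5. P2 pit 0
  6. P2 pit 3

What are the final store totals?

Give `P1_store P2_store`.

Answer: 6 1

Derivation:
Move 1: P1 pit4 -> P1=[5,4,2,2,0,6](1) P2=[3,2,2,2,5,2](0)
Move 2: P1 pit5 -> P1=[5,4,2,2,0,0](2) P2=[4,3,3,3,6,2](0)
Move 3: P2 pit3 -> P1=[5,4,2,2,0,0](2) P2=[4,3,3,0,7,3](1)
Move 4: P1 pit2 -> P1=[5,4,0,3,0,0](6) P2=[4,0,3,0,7,3](1)
Move 5: P2 pit0 -> P1=[5,4,0,3,0,0](6) P2=[0,1,4,1,8,3](1)
Move 6: P2 pit3 -> P1=[5,4,0,3,0,0](6) P2=[0,1,4,0,9,3](1)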